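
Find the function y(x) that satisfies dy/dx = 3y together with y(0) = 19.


General solution of y' = 3y is y = Ce^(3x).
Apply y(0) = 19: C = 19.
Particular solution: y = 19e^(3x).


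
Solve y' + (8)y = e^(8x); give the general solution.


P(x) = 8 ⇒ μ = e^(8x).
(μ y)' = e^(16x) ⇒ μ y = (1/16)e^(16x) + C.
Divide by μ: y = (1/16)e^(8x) + Ce^(-8x).


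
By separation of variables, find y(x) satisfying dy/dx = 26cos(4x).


g(y) = 1, so integrate directly: y = ∫ 26cos(4x) dx = (13/2)sin(4x) + C.


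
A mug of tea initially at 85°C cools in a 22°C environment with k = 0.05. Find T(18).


Newton's law: dT/dt = -k(T - T_a) has solution T(t) = T_a + (T₀ - T_a)e^(-kt).
Plug in T_a = 22, T₀ = 85, k = 0.05, t = 18: T(18) = 22 + (63)e^(-0.90) ≈ 47.6°C.


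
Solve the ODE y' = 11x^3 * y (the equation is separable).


Separate variables: dy/y = 11x^3 dx.
Integrate: ln|y| = (11/4)x^4 + C₀.
Exponentiate: y = Ce^((11/4)x^4).


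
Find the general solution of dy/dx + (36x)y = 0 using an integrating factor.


P(x) = 36x ⇒ μ = e^(18x²).
Q(x) = 0 so μ y is constant: y = Ce^(-18x²).


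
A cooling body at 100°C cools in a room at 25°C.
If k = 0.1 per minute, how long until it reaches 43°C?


From T(t) = T_a + (T₀ - T_a)e^(-kt), set T(t) = 43:
(43 - 25) / (100 - 25) = e^(-0.1t), so t = -ln(0.240)/0.1 ≈ 14.3 minutes.


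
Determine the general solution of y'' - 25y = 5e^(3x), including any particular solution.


Characteristic roots of r² - 25 = 0 are 5, -5.
y_h = C₁e^(5x) + C₂e^(-5x).
Forcing exponent 3 is not a characteristic root; try y_p = Ae^(3x).
Substitute: A·(9 + (0)·3 + (-25)) = A·-16 = 5, so A = -5/16.
General solution: y = C₁e^(5x) + C₂e^(-5x) - (5/16)e^(3x).


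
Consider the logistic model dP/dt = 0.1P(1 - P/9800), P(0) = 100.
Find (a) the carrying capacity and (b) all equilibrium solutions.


Logistic ODE dP/dt = 0.1P(1 - P/9800) has equilibria where dP/dt = 0, i.e. P = 0 or P = 9800.
The coefficient (1 - P/K) = 0 when P = K, identifying K = 9800 as the carrying capacity.
(a) K = 9800; (b) equilibria P = 0 and P = 9800.


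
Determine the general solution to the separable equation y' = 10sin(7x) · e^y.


Separate: e^(-y) dy = 10sin(7x) dx.
Integrate: -e^(-y) = -(10/7)cos(7x) + C₀.
Rearrange: e^(-y) = (10/7)cos(7x) + C.


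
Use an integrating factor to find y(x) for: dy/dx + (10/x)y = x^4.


P(x) = 10/x ⇒ μ = x^10.
(x^10 y)' = x^14 ⇒ x^10 y = x^15/(15) + C.
Solve for y: y = (1/15)x^5 + C/x^10.


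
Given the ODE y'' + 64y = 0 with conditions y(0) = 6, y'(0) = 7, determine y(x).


Characteristic roots of r² + 64 = 0 are ±8i, so y = C₁cos(8x) + C₂sin(8x).
Apply y(0) = 6: C₁ = 6. Differentiate and apply y'(0) = 7: 8·C₂ = 7, so C₂ = 7/8.
Particular solution: y = 6cos(8x) + (7/8)sin(8x).


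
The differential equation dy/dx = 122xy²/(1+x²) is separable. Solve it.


Separate: dy/y² = 122x/(1+x²) dx.
Integrate LHS: ∫ dy/y² = -1/y.
Integrate RHS via u = 1+x²: 61ln(1+x²) + C.
Result: -1/y = 61ln(1+x²) + C.


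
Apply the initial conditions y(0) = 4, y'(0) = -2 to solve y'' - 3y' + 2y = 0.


Characteristic roots of r² - 3r + 2 = 0 are 1, 2.
General solution y = c₁ e^(x) + c₂ e^(2x).
Apply y(0) = 4: c₁ + c₂ = 4. Apply y'(0) = -2: 1 c₁ + 2 c₂ = -2.
Solve: c₁ = 10, c₂ = -6.
Particular solution: y = 10e^(x) - 6e^(2x).


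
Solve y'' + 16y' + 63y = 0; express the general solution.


Characteristic equation: r² + 16r + 63 = 0.
Factor: (r + 7)(r + 9) = 0 ⇒ r = -7, -9 (distinct real).
General solution: y = C₁e^(-7x) + C₂e^(-9x).


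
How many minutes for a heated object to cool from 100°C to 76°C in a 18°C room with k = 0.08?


From T(t) = T_a + (T₀ - T_a)e^(-kt), set T(t) = 76:
(76 - 18) / (100 - 18) = e^(-0.08t), so t = -ln(0.707)/0.08 ≈ 4.3 minutes.


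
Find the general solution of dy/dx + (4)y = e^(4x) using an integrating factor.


P(x) = 4 ⇒ μ = e^(4x).
(μ y)' = e^(8x) ⇒ μ y = e^(8x)/8 + C.
Divide by μ: y = (1/8)e^(4x) + Ce^(-4x).


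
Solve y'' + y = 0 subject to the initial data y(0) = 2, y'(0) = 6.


Characteristic roots of r² + 1 = 0 are ±1i, so y = C₁cos(x) + C₂sin(x).
Apply y(0) = 2: C₁ = 2. Differentiate and apply y'(0) = 6: 1·C₂ = 6, so C₂ = 6.
Particular solution: y = 2cos(x) + 6sin(x).


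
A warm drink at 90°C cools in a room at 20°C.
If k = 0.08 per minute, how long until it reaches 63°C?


From T(t) = T_a + (T₀ - T_a)e^(-kt), set T(t) = 63:
(63 - 20) / (90 - 20) = e^(-0.08t), so t = -ln(0.614)/0.08 ≈ 6.1 minutes.


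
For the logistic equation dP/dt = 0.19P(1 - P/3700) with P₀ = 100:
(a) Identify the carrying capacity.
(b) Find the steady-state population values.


Logistic ODE dP/dt = 0.19P(1 - P/3700) has equilibria where dP/dt = 0, i.e. P = 0 or P = 3700.
The coefficient (1 - P/K) = 0 when P = K, identifying K = 3700 as the carrying capacity.
(a) K = 3700; (b) equilibria P = 0 and P = 3700.


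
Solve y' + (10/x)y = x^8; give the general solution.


P(x) = 10/x ⇒ μ = x^10.
(x^10 y)' = x^18 ⇒ x^10 y = x^19/(19) + C.
Solve for y: y = (1/19)x^9 + C/x^10.


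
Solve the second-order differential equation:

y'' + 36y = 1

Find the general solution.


Homogeneous part: r² + 36 = 0 ⇒ r = ±6i, so y_h = C₁cos(6x) + C₂sin(6x).
Try constant y_p = A; plug in: 36A = 1 ⇒ A = 1/36.
General solution: y = C₁cos(6x) + C₂sin(6x) + 1/36.


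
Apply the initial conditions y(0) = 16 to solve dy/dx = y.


General solution of y' = y is y = Ce^(x).
Apply y(0) = 16: C = 16.
Particular solution: y = 16e^(x).


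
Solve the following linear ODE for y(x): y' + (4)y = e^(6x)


P(x) = 4 ⇒ μ = e^(4x).
(μ y)' = e^(10x) ⇒ μ y = e^(10x)/10 + C.
Divide by μ: y = (1/10)e^(6x) + Ce^(-4x).


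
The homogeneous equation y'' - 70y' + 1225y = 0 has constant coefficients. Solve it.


Characteristic equation: r² - 70r + 1225 = 0, i.e. (r - 35)² = 0.
Repeated root r = 35; include an x factor for the second linearly independent solution.
General solution: y = (C₁ + C₂x)e^(35x).


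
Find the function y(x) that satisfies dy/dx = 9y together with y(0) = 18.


General solution of y' = 9y is y = Ce^(9x).
Apply y(0) = 18: C = 18.
Particular solution: y = 18e^(9x).


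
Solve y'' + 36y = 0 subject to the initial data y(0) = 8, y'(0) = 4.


Characteristic roots of r² + 36 = 0 are ±6i, so y = C₁cos(6x) + C₂sin(6x).
Apply y(0) = 8: C₁ = 8. Differentiate and apply y'(0) = 4: 6·C₂ = 4, so C₂ = 2/3.
Particular solution: y = 8cos(6x) + (2/3)sin(6x).


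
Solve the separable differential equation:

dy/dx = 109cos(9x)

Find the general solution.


g(y) = 1, so integrate directly: y = ∫ 109cos(9x) dx = (109/9)sin(9x) + C.


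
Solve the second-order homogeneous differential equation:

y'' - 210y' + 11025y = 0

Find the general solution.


Characteristic equation: r² - 210r + 11025 = 0, i.e. (r - 105)² = 0.
Repeated root r = 105; include an x factor for the second linearly independent solution.
General solution: y = (C₁ + C₂x)e^(105x).


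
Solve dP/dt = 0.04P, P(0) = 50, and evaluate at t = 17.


The ODE dP/dt = 0.04P has solution P(t) = P(0)e^(0.04t).
Substitute P(0) = 50 and t = 17: P(17) = 50 e^(0.68) ≈ 99.


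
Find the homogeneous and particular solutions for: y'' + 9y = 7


Homogeneous part: r² + 9 = 0 ⇒ r = ±3i, so y_h = C₁cos(3x) + C₂sin(3x).
Try constant y_p = A; plug in: 9A = 7 ⇒ A = 7/9.
General solution: y = C₁cos(3x) + C₂sin(3x) + 7/9.


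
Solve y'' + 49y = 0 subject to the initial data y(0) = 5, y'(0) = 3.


Characteristic roots of r² + 49 = 0 are ±7i, so y = C₁cos(7x) + C₂sin(7x).
Apply y(0) = 5: C₁ = 5. Differentiate and apply y'(0) = 3: 7·C₂ = 3, so C₂ = 3/7.
Particular solution: y = 5cos(7x) + (3/7)sin(7x).


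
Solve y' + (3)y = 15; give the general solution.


P(x) = 3, Q(x) = 15; integrating factor μ = e^(3x).
(μ y)' = 15e^(3x) ⇒ μ y = 5e^(3x) + C.
Divide by μ: y = 5 + Ce^(-3x).


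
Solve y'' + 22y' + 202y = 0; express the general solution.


Characteristic equation: r² + 22r + 202 = 0.
Discriminant is negative; roots r = -11 ± 9i (complex conjugate pair).
General solution uses e^(α x)(C₁ cos(β x) + C₂ sin(β x)): y = e^(-11x)(C₁cos(9x) + C₂sin(9x)).


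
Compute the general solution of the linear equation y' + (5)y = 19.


P(x) = 5, Q(x) = 19; integrating factor μ = e^(5x).
(μ y)' = 19e^(5x) ⇒ μ y = (19/5)e^(5x) + C.
Divide by μ: y = 19/5 + Ce^(-5x).


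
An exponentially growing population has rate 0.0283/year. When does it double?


Exponential growth: P(t) = P₀ e^(0.0283t). Set P(t)/P₀ = 2: e^(0.0283t) = 2.
Solve: t = ln(2)/0.0283 ≈ 24.49 years.


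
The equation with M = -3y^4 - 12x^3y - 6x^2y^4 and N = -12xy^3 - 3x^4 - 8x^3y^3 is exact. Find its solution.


Check exactness: ∂M/∂y = -12y^3 - 12x^3 - 24x^2y^3 and ∂N/∂x = -12y^3 - 12x^3 - 24x^2y^3; equal, so the equation is exact.
Integrate M with respect to x (treating y as constant): ∫M dx = -3xy^4 - 3x^4y - 2x^3y^4 + h(y).
Differentiate w.r.t. y and set equal to N: all terms match, so h'(y) = 0 and h is a constant absorbed into C.
General solution: -3xy^4 - 3x^4y - 2x^3y^4 = C.


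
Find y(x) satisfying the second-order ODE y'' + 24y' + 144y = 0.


Characteristic equation: r² + 24r + 144 = 0, i.e. (r + 12)² = 0.
Repeated root r = -12; include an x factor for the second linearly independent solution.
General solution: y = (C₁ + C₂x)e^(-12x).


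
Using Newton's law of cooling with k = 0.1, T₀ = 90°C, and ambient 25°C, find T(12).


Newton's law: dT/dt = -k(T - T_a) has solution T(t) = T_a + (T₀ - T_a)e^(-kt).
Plug in T_a = 25, T₀ = 90, k = 0.1, t = 12: T(12) = 25 + (65)e^(-1.20) ≈ 44.6°C.


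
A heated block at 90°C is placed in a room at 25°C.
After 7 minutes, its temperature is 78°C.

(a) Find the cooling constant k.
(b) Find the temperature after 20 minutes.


Newton's law: T(t) = T_a + (T₀ - T_a)e^(-kt).
(a) Use T(7) = 78: (78 - 25)/(90 - 25) = e^(-k·7), so k = -ln(0.815)/7 ≈ 0.0292.
(b) Apply k to t = 20: T(20) = 25 + (65)e^(-0.583) ≈ 61.3°C.


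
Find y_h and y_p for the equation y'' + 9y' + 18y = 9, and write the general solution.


Characteristic roots of r² + 9r + 18 = 0 are -3, -6.
y_h = C₁e^(-3x) + C₂e^(-6x).
Constant forcing; try y_p = A. Then 18A = 9 ⇒ A = 1/2.
General solution: y = C₁e^(-3x) + C₂e^(-6x) + 1/2.


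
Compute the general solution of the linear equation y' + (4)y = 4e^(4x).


P(x) = 4 ⇒ μ = e^(4x).
(μ y)' = 4e^(8x) ⇒ μ y = (4/8)e^(8x) + C.
Divide by μ: y = (1/2)e^(4x) + Ce^(-4x).


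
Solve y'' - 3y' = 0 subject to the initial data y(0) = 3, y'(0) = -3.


Characteristic roots of r² - 3r = 0 are 0, 3.
General solution y = c₁ + c₂ e^(3x).
Apply y(0) = 3: c₁ + c₂ = 3. Apply y'(0) = -3: 0 c₁ + 3 c₂ = -3.
Solve: c₁ = 4, c₂ = -1.
Particular solution: y = 4 - e^(3x).


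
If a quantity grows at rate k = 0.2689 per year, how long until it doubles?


Exponential growth: P(t) = P₀ e^(0.2689t). Set P(t)/P₀ = 2: e^(0.2689t) = 2.
Solve: t = ln(2)/0.2689 ≈ 2.58 years.


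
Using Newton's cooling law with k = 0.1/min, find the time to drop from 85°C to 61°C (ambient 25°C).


From T(t) = T_a + (T₀ - T_a)e^(-kt), set T(t) = 61:
(61 - 25) / (85 - 25) = e^(-0.1t), so t = -ln(0.600)/0.1 ≈ 5.1 minutes.


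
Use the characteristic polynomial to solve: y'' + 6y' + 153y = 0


Characteristic equation: r² + 6r + 153 = 0.
Discriminant is negative; roots r = -3 ± 12i (complex conjugate pair).
General solution uses e^(α x)(C₁ cos(β x) + C₂ sin(β x)): y = e^(-3x)(C₁cos(12x) + C₂sin(12x)).


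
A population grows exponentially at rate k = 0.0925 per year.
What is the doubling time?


Exponential growth: P(t) = P₀ e^(0.0925t). Set P(t)/P₀ = 2: e^(0.0925t) = 2.
Solve: t = ln(2)/0.0925 ≈ 7.49 years.


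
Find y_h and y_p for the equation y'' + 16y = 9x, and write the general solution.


Homogeneous: r² + 16 = 0 ⇒ r = ±4i, y_h = C₁cos(4x) + C₂sin(4x).
Polynomial forcing; try y_p = Ax + B. Then y_p'' + 16 y_p = 16(Ax + B) = 9x, so B = 0 and A = 9/16.
General solution: y = C₁cos(4x) + C₂sin(4x) + (9/16)x.


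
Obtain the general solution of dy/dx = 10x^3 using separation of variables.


Integrate both sides with respect to x: y = ∫ 10x^3 dx = (5/2)x^4 + C.


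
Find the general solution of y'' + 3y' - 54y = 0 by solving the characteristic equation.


Characteristic equation: r² + 3r - 54 = 0.
Factor: (r - 6)(r + 9) = 0 ⇒ r = 6, -9 (distinct real).
General solution: y = C₁e^(6x) + C₂e^(-9x).


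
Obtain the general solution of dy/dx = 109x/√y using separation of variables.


Separate: √y dy = 109x dx.
Integrate: (2/3)y^(3/2) = (109/2)x² + C.


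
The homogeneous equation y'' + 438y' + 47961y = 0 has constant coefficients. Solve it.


Characteristic equation: r² + 438r + 47961 = 0, i.e. (r + 219)² = 0.
Repeated root r = -219; include an x factor for the second linearly independent solution.
General solution: y = (C₁ + C₂x)e^(-219x).


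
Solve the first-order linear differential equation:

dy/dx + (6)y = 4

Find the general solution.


P(x) = 6, Q(x) = 4; integrating factor μ = e^(6x).
(μ y)' = 4e^(6x) ⇒ μ y = (2/3)e^(6x) + C.
Divide by μ: y = 2/3 + Ce^(-6x).


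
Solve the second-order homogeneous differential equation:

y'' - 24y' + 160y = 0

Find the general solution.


Characteristic equation: r² - 24r + 160 = 0.
Discriminant is negative; roots r = 12 ± 4i (complex conjugate pair).
General solution uses e^(α x)(C₁ cos(β x) + C₂ sin(β x)): y = e^(12x)(C₁cos(4x) + C₂sin(4x)).


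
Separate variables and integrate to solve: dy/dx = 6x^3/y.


Separate variables: y dy = 6x^3 dx.
Integrate both sides: y²/2 = (3/2)x^4 + C₀.
Multiply by 2: y² = 3x^4 + C.


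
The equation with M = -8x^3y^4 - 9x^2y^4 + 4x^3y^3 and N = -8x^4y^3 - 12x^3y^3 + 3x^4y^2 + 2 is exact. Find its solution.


Check exactness: ∂M/∂y = -32x^3y^3 - 36x^2y^3 + 12x^3y^2 and ∂N/∂x = -32x^3y^3 - 36x^2y^3 + 12x^3y^2; equal, so the equation is exact.
Integrate M with respect to x (treating y as constant): ∫M dx = -2x^4y^4 - 3x^3y^4 + x^4y^3 + h(y).
Differentiate w.r.t. y and set equal to N: the x-dependent terms already match, leaving h'(y) = 2. Integrate: h(y) = 2y.
So F(x,y) = -2x^4y^4 - 3x^3y^4 + x^4y^3 + 2y.
General solution: -2x^4y^4 - 3x^3y^4 + x^4y^3 + 2y = C.


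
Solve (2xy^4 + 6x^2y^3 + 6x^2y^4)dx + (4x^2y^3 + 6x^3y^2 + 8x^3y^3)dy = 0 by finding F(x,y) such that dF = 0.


Check exactness: ∂M/∂y = 8xy^3 + 18x^2y^2 + 24x^2y^3 and ∂N/∂x = 8xy^3 + 18x^2y^2 + 24x^2y^3; equal, so the equation is exact.
Integrate M with respect to x (treating y as constant): ∫M dx = x^2y^4 + 2x^3y^3 + 2x^3y^4 + h(y).
Differentiate w.r.t. y and set equal to N: all terms match, so h'(y) = 0 and h is a constant absorbed into C.
General solution: x^2y^4 + 2x^3y^3 + 2x^3y^4 = C.


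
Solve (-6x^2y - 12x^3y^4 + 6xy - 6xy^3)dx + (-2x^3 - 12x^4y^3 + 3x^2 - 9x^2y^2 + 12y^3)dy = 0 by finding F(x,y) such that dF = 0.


Check exactness: ∂M/∂y = -6x^2 - 48x^3y^3 + 6x - 18xy^2 and ∂N/∂x = -6x^2 - 48x^3y^3 + 6x - 18xy^2; equal, so the equation is exact.
Integrate M with respect to x (treating y as constant): ∫M dx = -2x^3y - 3x^4y^4 + 3x^2y - 3x^2y^3 + h(y).
Differentiate w.r.t. y and set equal to N: the x-dependent terms already match, leaving h'(y) = 12y^3. Integrate: h(y) = 3y^4.
So F(x,y) = -2x^3y - 3x^4y^4 + 3x^2y - 3x^2y^3 + 3y^4.
General solution: -2x^3y - 3x^4y^4 + 3x^2y - 3x^2y^3 + 3y^4 = C.


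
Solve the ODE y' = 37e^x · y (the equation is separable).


Separate variables: dy/y = 37e^x dx.
Integrate: ln|y| = 37e^x + C₀.
Exponentiate: y = Ce^(37e^x).


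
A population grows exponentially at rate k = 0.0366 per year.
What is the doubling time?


Exponential growth: P(t) = P₀ e^(0.0366t). Set P(t)/P₀ = 2: e^(0.0366t) = 2.
Solve: t = ln(2)/0.0366 ≈ 18.94 years.


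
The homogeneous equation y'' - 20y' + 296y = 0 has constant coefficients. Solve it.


Characteristic equation: r² - 20r + 296 = 0.
Discriminant is negative; roots r = 10 ± 14i (complex conjugate pair).
General solution uses e^(α x)(C₁ cos(β x) + C₂ sin(β x)): y = e^(10x)(C₁cos(14x) + C₂sin(14x)).


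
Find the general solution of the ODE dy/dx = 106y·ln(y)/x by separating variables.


Separate: dy/[y ln(y)] = 106 dx/x.
Substitute u = ln(y): du/u = 106 dx/x.
Integrate: ln|ln(y)| = 106ln|x| + C₀, hence ln(y) = C·x^106.


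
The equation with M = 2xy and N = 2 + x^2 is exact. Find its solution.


Check exactness: ∂M/∂y = 2x and ∂N/∂x = 2x; equal, so the equation is exact.
Integrate M with respect to x (treating y as constant): ∫M dx = x^2y + h(y).
Differentiate w.r.t. y and set equal to N: the x-dependent terms already match, leaving h'(y) = 2. Integrate: h(y) = 2y.
So F(x,y) = 2y + x^2y.
General solution: 2y + x^2y = C.


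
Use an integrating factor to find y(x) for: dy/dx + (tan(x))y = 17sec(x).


P(x) = tan(x) ⇒ μ = e^(∫tan(x)dx) = sec(x).
(sec(x) y)' = 17sec²(x) ⇒ sec(x) y = 17tan(x) + C.
Multiply by cos(x): y = 17sin(x) + C·cos(x).


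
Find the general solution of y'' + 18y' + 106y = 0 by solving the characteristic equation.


Characteristic equation: r² + 18r + 106 = 0.
Discriminant is negative; roots r = -9 ± 5i (complex conjugate pair).
General solution uses e^(α x)(C₁ cos(β x) + C₂ sin(β x)): y = e^(-9x)(C₁cos(5x) + C₂sin(5x)).


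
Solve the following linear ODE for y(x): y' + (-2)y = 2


P(x) = -2 ⇒ μ = e^(-2x).
(μ y)' = 2e^(-2x) ⇒ μ y = -e^(-2x) + C.
Divide by μ: y = -1 + Ce^(2x).


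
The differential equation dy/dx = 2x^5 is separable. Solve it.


Integrate both sides with respect to x: y = ∫ 2x^5 dx = (1/3)x^6 + C.


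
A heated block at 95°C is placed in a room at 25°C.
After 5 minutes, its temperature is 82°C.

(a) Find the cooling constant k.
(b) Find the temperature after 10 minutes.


Newton's law: T(t) = T_a + (T₀ - T_a)e^(-kt).
(a) Use T(5) = 82: (82 - 25)/(95 - 25) = e^(-k·5), so k = -ln(0.814)/5 ≈ 0.0411.
(b) Apply k to t = 10: T(10) = 25 + (70)e^(-0.411) ≈ 71.4°C.


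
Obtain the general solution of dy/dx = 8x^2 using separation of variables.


Integrate both sides with respect to x: y = ∫ 8x^2 dx = (8/3)x^3 + C.


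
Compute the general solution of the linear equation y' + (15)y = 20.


P(x) = 15, Q(x) = 20; integrating factor μ = e^(15x).
(μ y)' = 20e^(15x) ⇒ μ y = (4/3)e^(15x) + C.
Divide by μ: y = 4/3 + Ce^(-15x).


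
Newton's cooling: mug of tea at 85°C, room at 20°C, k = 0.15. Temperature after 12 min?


Newton's law: dT/dt = -k(T - T_a) has solution T(t) = T_a + (T₀ - T_a)e^(-kt).
Plug in T_a = 20, T₀ = 85, k = 0.15, t = 12: T(12) = 20 + (65)e^(-1.80) ≈ 30.7°C.


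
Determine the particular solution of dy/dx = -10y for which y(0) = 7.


General solution of y' = -10y is y = Ce^(-10x).
Apply y(0) = 7: C = 7.
Particular solution: y = 7e^(-10x).


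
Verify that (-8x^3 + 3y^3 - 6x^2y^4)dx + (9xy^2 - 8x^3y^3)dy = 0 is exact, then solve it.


Check exactness: ∂M/∂y = 9y^2 - 24x^2y^3 and ∂N/∂x = 9y^2 - 24x^2y^3; equal, so the equation is exact.
Integrate M with respect to x (treating y as constant): ∫M dx = -2x^4 + 3xy^3 - 2x^3y^4 + h(y).
Differentiate w.r.t. y and set equal to N: all terms match, so h'(y) = 0 and h is a constant absorbed into C.
General solution: -2x^4 + 3xy^3 - 2x^3y^4 = C.


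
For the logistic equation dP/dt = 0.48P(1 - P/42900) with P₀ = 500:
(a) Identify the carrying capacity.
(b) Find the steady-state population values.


Logistic ODE dP/dt = 0.48P(1 - P/42900) has equilibria where dP/dt = 0, i.e. P = 0 or P = 42900.
The coefficient (1 - P/K) = 0 when P = K, identifying K = 42900 as the carrying capacity.
(a) K = 42900; (b) equilibria P = 0 and P = 42900.


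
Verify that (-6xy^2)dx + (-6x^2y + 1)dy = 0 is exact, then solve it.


Check exactness: ∂M/∂y = -12xy and ∂N/∂x = -12xy; equal, so the equation is exact.
Integrate M with respect to x (treating y as constant): ∫M dx = -3x^2y^2 + h(y).
Differentiate w.r.t. y and set equal to N: the x-dependent terms already match, leaving h'(y) = 1. Integrate: h(y) = y.
So F(x,y) = -3x^2y^2 + y.
General solution: -3x^2y^2 + y = C.


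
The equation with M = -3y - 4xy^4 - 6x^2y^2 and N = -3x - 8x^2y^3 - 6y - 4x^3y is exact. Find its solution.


Check exactness: ∂M/∂y = -3 - 16xy^3 - 12x^2y and ∂N/∂x = -3 - 16xy^3 - 12x^2y; equal, so the equation is exact.
Integrate M with respect to x (treating y as constant): ∫M dx = -3xy - 2x^2y^4 - 2x^3y^2 + h(y).
Differentiate w.r.t. y and set equal to N: the x-dependent terms already match, leaving h'(y) = -6y. Integrate: h(y) = -3y^2.
So F(x,y) = -3xy - 2x^2y^4 - 3y^2 - 2x^3y^2.
General solution: -3xy - 2x^2y^4 - 3y^2 - 2x^3y^2 = C.


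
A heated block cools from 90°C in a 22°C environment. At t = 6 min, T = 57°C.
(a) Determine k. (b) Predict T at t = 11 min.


Newton's law: T(t) = T_a + (T₀ - T_a)e^(-kt).
(a) Use T(6) = 57: (57 - 22)/(90 - 22) = e^(-k·6), so k = -ln(0.515)/6 ≈ 0.1107.
(b) Apply k to t = 11: T(11) = 22 + (68)e^(-1.218) ≈ 42.1°C.


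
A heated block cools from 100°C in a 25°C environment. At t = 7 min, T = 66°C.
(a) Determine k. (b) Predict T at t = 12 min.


Newton's law: T(t) = T_a + (T₀ - T_a)e^(-kt).
(a) Use T(7) = 66: (66 - 25)/(100 - 25) = e^(-k·7), so k = -ln(0.547)/7 ≈ 0.0863.
(b) Apply k to t = 12: T(12) = 25 + (75)e^(-1.035) ≈ 51.6°C.


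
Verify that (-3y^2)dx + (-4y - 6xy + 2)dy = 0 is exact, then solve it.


Check exactness: ∂M/∂y = -6y and ∂N/∂x = -6y; equal, so the equation is exact.
Integrate M with respect to x (treating y as constant): ∫M dx = -3xy^2 + h(y).
Differentiate w.r.t. y and set equal to N: the x-dependent terms already match, leaving h'(y) = -4y + 2. Integrate: h(y) = -2y^2 + 2y.
So F(x,y) = -2y^2 - 3xy^2 + 2y.
General solution: -2y^2 - 3xy^2 + 2y = C.


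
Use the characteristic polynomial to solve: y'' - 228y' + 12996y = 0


Characteristic equation: r² - 228r + 12996 = 0, i.e. (r - 114)² = 0.
Repeated root r = 114; include an x factor for the second linearly independent solution.
General solution: y = (C₁ + C₂x)e^(114x).


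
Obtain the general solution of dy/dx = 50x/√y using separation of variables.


Separate: √y dy = 50x dx.
Integrate: (2/3)y^(3/2) = 25x² + C.


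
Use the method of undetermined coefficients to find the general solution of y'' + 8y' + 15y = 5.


Characteristic roots of r² + 8r + 15 = 0 are -5, -3.
y_h = C₁e^(-5x) + C₂e^(-3x).
Constant forcing; try y_p = A. Then 15A = 5 ⇒ A = 1/3.
General solution: y = C₁e^(-5x) + C₂e^(-3x) + 1/3.


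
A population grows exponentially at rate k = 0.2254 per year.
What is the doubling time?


Exponential growth: P(t) = P₀ e^(0.2254t). Set P(t)/P₀ = 2: e^(0.2254t) = 2.
Solve: t = ln(2)/0.2254 ≈ 3.08 years.


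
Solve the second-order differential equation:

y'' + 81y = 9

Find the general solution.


Homogeneous part: r² + 81 = 0 ⇒ r = ±9i, so y_h = C₁cos(9x) + C₂sin(9x).
Try constant y_p = A; plug in: 81A = 9 ⇒ A = 1/9.
General solution: y = C₁cos(9x) + C₂sin(9x) + 1/9.


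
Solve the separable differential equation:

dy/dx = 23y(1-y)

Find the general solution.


Separate: dy/[y(1-y)] = 23 dx.
Partial fractions: 1/[y(1-y)] = 1/y + 1/(1-y).
Integrate: ln|y/(1-y)| = 23x + C₀.
Solve for y: y = 1/(1 + Ce^(-23x)).


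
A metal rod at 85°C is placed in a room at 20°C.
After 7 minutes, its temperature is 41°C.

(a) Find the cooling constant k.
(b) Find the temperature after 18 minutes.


Newton's law: T(t) = T_a + (T₀ - T_a)e^(-kt).
(a) Use T(7) = 41: (41 - 20)/(85 - 20) = e^(-k·7), so k = -ln(0.323)/7 ≈ 0.1614.
(b) Apply k to t = 18: T(18) = 20 + (65)e^(-2.905) ≈ 23.6°C.


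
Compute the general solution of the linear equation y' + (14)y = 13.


P(x) = 14, Q(x) = 13; integrating factor μ = e^(14x).
(μ y)' = 13e^(14x) ⇒ μ y = (13/14)e^(14x) + C.
Divide by μ: y = 13/14 + Ce^(-14x).


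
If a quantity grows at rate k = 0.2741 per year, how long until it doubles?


Exponential growth: P(t) = P₀ e^(0.2741t). Set P(t)/P₀ = 2: e^(0.2741t) = 2.
Solve: t = ln(2)/0.2741 ≈ 2.53 years.


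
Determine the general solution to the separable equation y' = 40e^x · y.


Separate variables: dy/y = 40e^x dx.
Integrate: ln|y| = 40e^x + C₀.
Exponentiate: y = Ce^(40e^x).


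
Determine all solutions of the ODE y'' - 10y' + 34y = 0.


Characteristic equation: r² - 10r + 34 = 0.
Discriminant is negative; roots r = 5 ± 3i (complex conjugate pair).
General solution uses e^(α x)(C₁ cos(β x) + C₂ sin(β x)): y = e^(5x)(C₁cos(3x) + C₂sin(3x)).


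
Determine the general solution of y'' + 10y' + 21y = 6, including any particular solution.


Characteristic roots of r² + 10r + 21 = 0 are -7, -3.
y_h = C₁e^(-7x) + C₂e^(-3x).
Constant forcing; try y_p = A. Then 21A = 6 ⇒ A = 2/7.
General solution: y = C₁e^(-7x) + C₂e^(-3x) + 2/7.


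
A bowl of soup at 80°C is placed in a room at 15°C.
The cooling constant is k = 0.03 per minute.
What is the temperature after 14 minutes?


Newton's law: dT/dt = -k(T - T_a) has solution T(t) = T_a + (T₀ - T_a)e^(-kt).
Plug in T_a = 15, T₀ = 80, k = 0.03, t = 14: T(14) = 15 + (65)e^(-0.42) ≈ 57.7°C.


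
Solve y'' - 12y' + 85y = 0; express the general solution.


Characteristic equation: r² - 12r + 85 = 0.
Discriminant is negative; roots r = 6 ± 7i (complex conjugate pair).
General solution uses e^(α x)(C₁ cos(β x) + C₂ sin(β x)): y = e^(6x)(C₁cos(7x) + C₂sin(7x)).


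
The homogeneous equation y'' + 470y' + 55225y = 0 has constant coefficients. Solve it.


Characteristic equation: r² + 470r + 55225 = 0, i.e. (r + 235)² = 0.
Repeated root r = -235; include an x factor for the second linearly independent solution.
General solution: y = (C₁ + C₂x)e^(-235x).


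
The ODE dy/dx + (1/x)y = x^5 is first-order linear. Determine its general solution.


P(x) = 1/x ⇒ μ = x^1.
(x^1 y)' = x^6 ⇒ x^1 y = x^7/(7) + C.
Solve for y: y = (1/7)x^6 + C/x^1.


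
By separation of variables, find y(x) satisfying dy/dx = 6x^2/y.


Separate variables: y dy = 6x^2 dx.
Integrate both sides: y²/2 = 2x^3 + C₀.
Multiply by 2: y² = 4x^3 + C.


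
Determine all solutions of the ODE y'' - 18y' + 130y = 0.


Characteristic equation: r² - 18r + 130 = 0.
Discriminant is negative; roots r = 9 ± 7i (complex conjugate pair).
General solution uses e^(α x)(C₁ cos(β x) + C₂ sin(β x)): y = e^(9x)(C₁cos(7x) + C₂sin(7x)).


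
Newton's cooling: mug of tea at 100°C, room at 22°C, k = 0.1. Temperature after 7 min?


Newton's law: dT/dt = -k(T - T_a) has solution T(t) = T_a + (T₀ - T_a)e^(-kt).
Plug in T_a = 22, T₀ = 100, k = 0.1, t = 7: T(7) = 22 + (78)e^(-0.70) ≈ 60.7°C.


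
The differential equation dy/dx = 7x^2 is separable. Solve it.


Integrate both sides with respect to x: y = ∫ 7x^2 dx = (7/3)x^3 + C.


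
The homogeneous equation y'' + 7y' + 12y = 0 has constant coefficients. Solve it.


Characteristic equation: r² + 7r + 12 = 0.
Factor: (r + 3)(r + 4) = 0 ⇒ r = -3, -4 (distinct real).
General solution: y = C₁e^(-3x) + C₂e^(-4x).


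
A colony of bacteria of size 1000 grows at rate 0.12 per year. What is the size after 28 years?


The ODE dP/dt = 0.12P has solution P(t) = P(0)e^(0.12t).
Substitute P(0) = 1000 and t = 28: P(28) = 1000 e^(3.36) ≈ 28789.


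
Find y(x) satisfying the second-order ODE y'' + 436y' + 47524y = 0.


Characteristic equation: r² + 436r + 47524 = 0, i.e. (r + 218)² = 0.
Repeated root r = -218; include an x factor for the second linearly independent solution.
General solution: y = (C₁ + C₂x)e^(-218x).


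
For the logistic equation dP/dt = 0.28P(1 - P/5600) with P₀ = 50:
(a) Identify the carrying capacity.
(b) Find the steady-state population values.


Logistic ODE dP/dt = 0.28P(1 - P/5600) has equilibria where dP/dt = 0, i.e. P = 0 or P = 5600.
The coefficient (1 - P/K) = 0 when P = K, identifying K = 5600 as the carrying capacity.
(a) K = 5600; (b) equilibria P = 0 and P = 5600.


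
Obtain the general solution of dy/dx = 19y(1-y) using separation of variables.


Separate: dy/[y(1-y)] = 19 dx.
Partial fractions: 1/[y(1-y)] = 1/y + 1/(1-y).
Integrate: ln|y/(1-y)| = 19x + C₀.
Solve for y: y = 1/(1 + Ce^(-19x)).


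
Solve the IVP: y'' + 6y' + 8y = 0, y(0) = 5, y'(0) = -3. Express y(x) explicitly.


Characteristic roots of r² + 6r + 8 = 0 are -4, -2.
General solution y = c₁ e^(-4x) + c₂ e^(-2x).
Apply y(0) = 5: c₁ + c₂ = 5. Apply y'(0) = -3: -4 c₁ - 2 c₂ = -3.
Solve: c₁ = -7/2, c₂ = 17/2.
Particular solution: y = -(7/2)e^(-4x) + (17/2)e^(-2x).


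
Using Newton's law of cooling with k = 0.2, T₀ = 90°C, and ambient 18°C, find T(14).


Newton's law: dT/dt = -k(T - T_a) has solution T(t) = T_a + (T₀ - T_a)e^(-kt).
Plug in T_a = 18, T₀ = 90, k = 0.2, t = 14: T(14) = 18 + (72)e^(-2.80) ≈ 22.4°C.


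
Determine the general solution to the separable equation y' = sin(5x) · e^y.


Separate: e^(-y) dy = sin(5x) dx.
Integrate: -e^(-y) = -(1/5)cos(5x) + C₀.
Rearrange: e^(-y) = (1/5)cos(5x) + C.


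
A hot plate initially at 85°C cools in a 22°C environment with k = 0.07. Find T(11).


Newton's law: dT/dt = -k(T - T_a) has solution T(t) = T_a + (T₀ - T_a)e^(-kt).
Plug in T_a = 22, T₀ = 85, k = 0.07, t = 11: T(11) = 22 + (63)e^(-0.77) ≈ 51.2°C.


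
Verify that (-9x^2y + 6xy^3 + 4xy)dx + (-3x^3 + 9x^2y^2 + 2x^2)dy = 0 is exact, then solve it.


Check exactness: ∂M/∂y = -9x^2 + 18xy^2 + 4x and ∂N/∂x = -9x^2 + 18xy^2 + 4x; equal, so the equation is exact.
Integrate M with respect to x (treating y as constant): ∫M dx = -3x^3y + 3x^2y^3 + 2x^2y + h(y).
Differentiate w.r.t. y and set equal to N: all terms match, so h'(y) = 0 and h is a constant absorbed into C.
General solution: -3x^3y + 3x^2y^3 + 2x^2y = C.


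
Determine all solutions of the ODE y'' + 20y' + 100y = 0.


Characteristic equation: r² + 20r + 100 = 0, i.e. (r + 10)² = 0.
Repeated root r = -10; include an x factor for the second linearly independent solution.
General solution: y = (C₁ + C₂x)e^(-10x).


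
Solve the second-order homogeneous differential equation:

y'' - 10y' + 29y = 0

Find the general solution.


Characteristic equation: r² - 10r + 29 = 0.
Discriminant is negative; roots r = 5 ± 2i (complex conjugate pair).
General solution uses e^(α x)(C₁ cos(β x) + C₂ sin(β x)): y = e^(5x)(C₁cos(2x) + C₂sin(2x)).


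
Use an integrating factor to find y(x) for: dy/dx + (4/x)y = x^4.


P(x) = 4/x ⇒ μ = x^4.
(x^4 y)' = x^8 ⇒ x^4 y = x^9/(9) + C.
Solve for y: y = (1/9)x^5 + C/x^4.


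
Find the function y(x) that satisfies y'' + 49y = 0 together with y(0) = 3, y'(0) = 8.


Characteristic roots of r² + 49 = 0 are ±7i, so y = C₁cos(7x) + C₂sin(7x).
Apply y(0) = 3: C₁ = 3. Differentiate and apply y'(0) = 8: 7·C₂ = 8, so C₂ = 8/7.
Particular solution: y = 3cos(7x) + (8/7)sin(7x).


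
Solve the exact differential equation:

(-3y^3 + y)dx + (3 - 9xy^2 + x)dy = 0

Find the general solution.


Check exactness: ∂M/∂y = -9y^2 + 1 and ∂N/∂x = -9y^2 + 1; equal, so the equation is exact.
Integrate M with respect to x (treating y as constant): ∫M dx = -3xy^3 + xy + h(y).
Differentiate w.r.t. y and set equal to N: the x-dependent terms already match, leaving h'(y) = 3. Integrate: h(y) = 3y.
So F(x,y) = 3y - 3xy^3 + xy.
General solution: 3y - 3xy^3 + xy = C.


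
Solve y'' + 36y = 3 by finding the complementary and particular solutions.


Homogeneous part: r² + 36 = 0 ⇒ r = ±6i, so y_h = C₁cos(6x) + C₂sin(6x).
Try constant y_p = A; plug in: 36A = 3 ⇒ A = 1/12.
General solution: y = C₁cos(6x) + C₂sin(6x) + 1/12.


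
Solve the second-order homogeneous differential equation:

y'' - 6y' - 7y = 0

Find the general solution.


Characteristic equation: r² - 6r - 7 = 0.
Factor: (r - 7)(r + 1) = 0 ⇒ r = 7, -1 (distinct real).
General solution: y = C₁e^(7x) + C₂e^(-x).


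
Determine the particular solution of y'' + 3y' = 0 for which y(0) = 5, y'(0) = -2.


Characteristic roots of r² + 3r = 0 are 0, -3.
General solution y = c₁ + c₂ e^(-3x).
Apply y(0) = 5: c₁ + c₂ = 5. Apply y'(0) = -2: 0 c₁ - 3 c₂ = -2.
Solve: c₁ = 13/3, c₂ = 2/3.
Particular solution: y = 13/3 + (2/3)e^(-3x).


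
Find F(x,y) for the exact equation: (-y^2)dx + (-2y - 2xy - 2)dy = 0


Check exactness: ∂M/∂y = -2y and ∂N/∂x = -2y; equal, so the equation is exact.
Integrate M with respect to x (treating y as constant): ∫M dx = -xy^2 + h(y).
Differentiate w.r.t. y and set equal to N: the x-dependent terms already match, leaving h'(y) = -2y - 2. Integrate: h(y) = -y^2 - 2y.
So F(x,y) = -y^2 - xy^2 - 2y.
General solution: -y^2 - xy^2 - 2y = C.


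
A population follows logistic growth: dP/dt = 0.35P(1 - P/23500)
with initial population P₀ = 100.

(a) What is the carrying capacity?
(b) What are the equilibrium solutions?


Logistic ODE dP/dt = 0.35P(1 - P/23500) has equilibria where dP/dt = 0, i.e. P = 0 or P = 23500.
The coefficient (1 - P/K) = 0 when P = K, identifying K = 23500 as the carrying capacity.
(a) K = 23500; (b) equilibria P = 0 and P = 23500.


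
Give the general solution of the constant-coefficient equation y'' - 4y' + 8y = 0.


Characteristic equation: r² - 4r + 8 = 0.
Discriminant is negative; roots r = 2 ± 2i (complex conjugate pair).
General solution uses e^(α x)(C₁ cos(β x) + C₂ sin(β x)): y = e^(2x)(C₁cos(2x) + C₂sin(2x)).


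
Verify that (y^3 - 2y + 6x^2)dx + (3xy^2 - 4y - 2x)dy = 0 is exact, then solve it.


Check exactness: ∂M/∂y = 3y^2 - 2 and ∂N/∂x = 3y^2 - 2; equal, so the equation is exact.
Integrate M with respect to x (treating y as constant): ∫M dx = xy^3 - 2xy + 2x^3 + h(y).
Differentiate w.r.t. y and set equal to N: the x-dependent terms already match, leaving h'(y) = -4y. Integrate: h(y) = -2y^2.
So F(x,y) = xy^3 - 2y^2 - 2xy + 2x^3.
General solution: xy^3 - 2y^2 - 2xy + 2x^3 = C.


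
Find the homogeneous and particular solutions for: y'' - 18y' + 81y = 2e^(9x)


Characteristic polynomial (r - 9)² = 0; repeated root r = 9.
y_h = (C₁ + C₂x)e^(9x). Forcing matches the repeated root (resonance), so try y_p = Ax² e^(9x).
Substitute and solve for A: 2A = 2, so A = 1.
General solution: y = (C₁ + C₂x + x²)e^(9x).


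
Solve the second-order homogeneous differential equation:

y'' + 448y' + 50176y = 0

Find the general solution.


Characteristic equation: r² + 448r + 50176 = 0, i.e. (r + 224)² = 0.
Repeated root r = -224; include an x factor for the second linearly independent solution.
General solution: y = (C₁ + C₂x)e^(-224x).


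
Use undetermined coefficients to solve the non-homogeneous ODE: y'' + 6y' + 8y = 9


Characteristic roots of r² + 6r + 8 = 0 are -2, -4.
y_h = C₁e^(-2x) + C₂e^(-4x).
Constant forcing; try y_p = A. Then 8A = 9 ⇒ A = 9/8.
General solution: y = C₁e^(-2x) + C₂e^(-4x) + 9/8.


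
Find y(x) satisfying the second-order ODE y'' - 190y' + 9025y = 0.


Characteristic equation: r² - 190r + 9025 = 0, i.e. (r - 95)² = 0.
Repeated root r = 95; include an x factor for the second linearly independent solution.
General solution: y = (C₁ + C₂x)e^(95x).


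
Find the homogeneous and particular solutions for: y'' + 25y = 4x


Homogeneous: r² + 25 = 0 ⇒ r = ±5i, y_h = C₁cos(5x) + C₂sin(5x).
Polynomial forcing; try y_p = Ax + B. Then y_p'' + 25 y_p = 25(Ax + B) = 4x, so B = 0 and A = 4/25.
General solution: y = C₁cos(5x) + C₂sin(5x) + (4/25)x.


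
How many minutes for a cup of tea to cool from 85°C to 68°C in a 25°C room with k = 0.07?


From T(t) = T_a + (T₀ - T_a)e^(-kt), set T(t) = 68:
(68 - 25) / (85 - 25) = e^(-0.07t), so t = -ln(0.717)/0.07 ≈ 4.8 minutes.


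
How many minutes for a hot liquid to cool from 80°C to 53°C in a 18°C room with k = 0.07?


From T(t) = T_a + (T₀ - T_a)e^(-kt), set T(t) = 53:
(53 - 18) / (80 - 18) = e^(-0.07t), so t = -ln(0.565)/0.07 ≈ 8.2 minutes.


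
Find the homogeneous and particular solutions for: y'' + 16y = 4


Homogeneous part: r² + 16 = 0 ⇒ r = ±4i, so y_h = C₁cos(4x) + C₂sin(4x).
Try constant y_p = A; plug in: 16A = 4 ⇒ A = 1/4.
General solution: y = C₁cos(4x) + C₂sin(4x) + 1/4.


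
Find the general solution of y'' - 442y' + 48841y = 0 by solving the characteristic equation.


Characteristic equation: r² - 442r + 48841 = 0, i.e. (r - 221)² = 0.
Repeated root r = 221; include an x factor for the second linearly independent solution.
General solution: y = (C₁ + C₂x)e^(221x).


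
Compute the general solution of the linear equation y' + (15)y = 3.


P(x) = 15, Q(x) = 3; integrating factor μ = e^(15x).
(μ y)' = 3e^(15x) ⇒ μ y = (1/5)e^(15x) + C.
Divide by μ: y = 1/5 + Ce^(-15x).


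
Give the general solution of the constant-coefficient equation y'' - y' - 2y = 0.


Characteristic equation: r² - r - 2 = 0.
Factor: (r - 2)(r + 1) = 0 ⇒ r = 2, -1 (distinct real).
General solution: y = C₁e^(2x) + C₂e^(-x).


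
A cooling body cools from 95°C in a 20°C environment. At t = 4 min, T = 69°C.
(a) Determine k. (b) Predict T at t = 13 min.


Newton's law: T(t) = T_a + (T₀ - T_a)e^(-kt).
(a) Use T(4) = 69: (69 - 20)/(95 - 20) = e^(-k·4), so k = -ln(0.653)/4 ≈ 0.1064.
(b) Apply k to t = 13: T(13) = 20 + (75)e^(-1.383) ≈ 38.8°C.


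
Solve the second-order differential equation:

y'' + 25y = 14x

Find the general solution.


Homogeneous: r² + 25 = 0 ⇒ r = ±5i, y_h = C₁cos(5x) + C₂sin(5x).
Polynomial forcing; try y_p = Ax + B. Then y_p'' + 25 y_p = 25(Ax + B) = 14x, so B = 0 and A = 14/25.
General solution: y = C₁cos(5x) + C₂sin(5x) + (14/25)x.


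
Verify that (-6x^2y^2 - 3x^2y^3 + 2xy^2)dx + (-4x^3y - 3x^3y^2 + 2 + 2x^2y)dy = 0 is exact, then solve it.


Check exactness: ∂M/∂y = -12x^2y - 9x^2y^2 + 4xy and ∂N/∂x = -12x^2y - 9x^2y^2 + 4xy; equal, so the equation is exact.
Integrate M with respect to x (treating y as constant): ∫M dx = -2x^3y^2 - x^3y^3 + x^2y^2 + h(y).
Differentiate w.r.t. y and set equal to N: the x-dependent terms already match, leaving h'(y) = 2. Integrate: h(y) = 2y.
So F(x,y) = -2x^3y^2 - x^3y^3 + 2y + x^2y^2.
General solution: -2x^3y^2 - x^3y^3 + 2y + x^2y^2 = C.


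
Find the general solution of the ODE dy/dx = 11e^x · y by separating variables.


Separate variables: dy/y = 11e^x dx.
Integrate: ln|y| = 11e^x + C₀.
Exponentiate: y = Ce^(11e^x).


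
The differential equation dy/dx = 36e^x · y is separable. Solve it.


Separate variables: dy/y = 36e^x dx.
Integrate: ln|y| = 36e^x + C₀.
Exponentiate: y = Ce^(36e^x).


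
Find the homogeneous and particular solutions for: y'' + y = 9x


Homogeneous: r² + 1 = 0 ⇒ r = ±1i, y_h = C₁cos(x) + C₂sin(x).
Polynomial forcing; try y_p = Ax + B. Then y_p'' + 1 y_p = 1(Ax + B) = 9x, so B = 0 and A = 9.
General solution: y = C₁cos(x) + C₂sin(x) + 9x.


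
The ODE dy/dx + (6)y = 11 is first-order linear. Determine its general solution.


P(x) = 6, Q(x) = 11; integrating factor μ = e^(6x).
(μ y)' = 11e^(6x) ⇒ μ y = (11/6)e^(6x) + C.
Divide by μ: y = 11/6 + Ce^(-6x).


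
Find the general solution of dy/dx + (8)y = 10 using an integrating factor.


P(x) = 8, Q(x) = 10; integrating factor μ = e^(8x).
(μ y)' = 10e^(8x) ⇒ μ y = (5/4)e^(8x) + C.
Divide by μ: y = 5/4 + Ce^(-8x).
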